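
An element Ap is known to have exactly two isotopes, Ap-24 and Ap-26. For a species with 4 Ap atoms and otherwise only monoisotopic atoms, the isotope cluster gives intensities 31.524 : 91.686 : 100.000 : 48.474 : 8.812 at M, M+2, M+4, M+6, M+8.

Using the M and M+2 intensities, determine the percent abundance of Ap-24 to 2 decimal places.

57.90%

If p is the fraction of Ap that is Ap-24, then I(M+2)/I(M) = [C(4,1)·p^3·(1−p)] / p^4 = 4·(1−p)/p = 91.686/31.524 = 2.9085
(1−p)/p = 2.9085/4 = 0.7271  ⇒  p = 1/(1 + 0.7271) = 0.5790
Ap-24: 57.90%, Ap-26: 42.10%.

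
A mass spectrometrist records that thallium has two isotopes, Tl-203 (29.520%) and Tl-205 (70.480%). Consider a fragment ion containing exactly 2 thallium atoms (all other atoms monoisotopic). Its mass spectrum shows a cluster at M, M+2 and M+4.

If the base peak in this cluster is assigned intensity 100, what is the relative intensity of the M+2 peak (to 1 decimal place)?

83.8

Binomial terms of (0.29520 + 0.70480)^2: M 0.0871, M+2 0.4161, M+4 0.4967 → M+4 is the base peak.
P(M+4) = C(2,2) × 0.29520^0 × 0.70480^2 = 1 × 1.0000 × 0.49674304 = 0.496743 (base)
P(M+2) = C(2,1) × 0.29520^1 × 0.70480^1 = 2 × 0.2952 × 0.7048 = 0.416114
Relative intensity = 0.416114 / 0.496743 × 100 = 83.8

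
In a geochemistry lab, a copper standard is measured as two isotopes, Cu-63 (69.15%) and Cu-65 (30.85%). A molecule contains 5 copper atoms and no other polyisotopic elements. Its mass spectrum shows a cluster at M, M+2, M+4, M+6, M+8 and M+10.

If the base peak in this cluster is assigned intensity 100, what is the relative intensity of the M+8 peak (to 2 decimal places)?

Binomial terms of (0.6915 + 0.3085)^5: M 0.1581, M+2 0.3527, M+4 0.3147, M+6 0.1404, M+8 0.0313, M+10 0.0028 → M+2 is the base peak.
P(M+2) = C(5,1) × 0.6915^4 × 0.3085^1 = 5 × 0.2286487 × 0.3085 = 0.352691 (base)
P(M+8) = C(5,4) × 0.6915^1 × 0.3085^4 = 5 × 0.6915 × 0.00905776 = 0.031317
Relative intensity = 0.031317 / 0.352691 × 100 = 8.88

8.88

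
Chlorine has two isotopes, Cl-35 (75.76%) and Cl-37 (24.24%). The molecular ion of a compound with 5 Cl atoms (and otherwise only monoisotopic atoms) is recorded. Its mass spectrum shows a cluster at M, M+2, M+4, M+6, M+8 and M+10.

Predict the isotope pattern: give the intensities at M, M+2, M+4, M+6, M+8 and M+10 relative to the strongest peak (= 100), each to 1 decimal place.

62.5 : 100.0 : 64.0 : 20.5 : 3.3 : 0.2

The 5 Cl atoms are independent, so intensities follow the terms of (0.7576 + 0.2424)^5.
P(M) = 0.7576^5 = 0.249574
P(M+2) = 5 × 0.7576^4 × 0.2424^1 = 0.399266
P(M+4) = 10 × 0.7576^3 × 0.2424^2 = 0.255497
P(M+6) = 10 × 0.7576^2 × 0.2424^3 = 0.081748
P(M+8) = 5 × 0.7576^1 × 0.2424^4 = 0.013078
P(M+10) = 0.2424^5 = 0.000837
The M+2 peak is largest (0.399266); scaling to 100 gives 62.5 : 100.0 : 64.0 : 20.5 : 3.3 : 0.2.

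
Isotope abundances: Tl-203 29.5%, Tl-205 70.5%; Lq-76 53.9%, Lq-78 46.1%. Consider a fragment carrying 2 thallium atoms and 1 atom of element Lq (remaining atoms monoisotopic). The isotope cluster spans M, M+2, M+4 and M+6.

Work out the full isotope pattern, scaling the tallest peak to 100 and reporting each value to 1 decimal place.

10.2 : 57.5 : 100.0 : 49.8

Thallium pattern (n=2): 0.087025 : 0.41595 : 0.497025
Element Lq pattern (n=1): 0.5390 : 0.4610
Convolve the two distributions (both contribute in 2-u steps):
  M: 0.087025×0.5390 = 0.046906
  M+2: 0.087025×0.4610 + 0.41595×0.5390 = 0.264316
  M+4: 0.41595×0.4610 + 0.497025×0.5390 = 0.459649
  M+6: 0.497025×0.4610 = 0.229129
Scale to base peak (0.459649) = 100: 10.2 : 57.5 : 100.0 : 49.8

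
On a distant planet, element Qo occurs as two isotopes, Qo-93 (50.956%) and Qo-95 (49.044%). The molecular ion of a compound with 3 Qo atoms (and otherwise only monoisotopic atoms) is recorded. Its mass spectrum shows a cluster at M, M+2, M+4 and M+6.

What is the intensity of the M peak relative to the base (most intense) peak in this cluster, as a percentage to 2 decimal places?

(0.50956 + 0.49044)^3 gives M 0.1323, M+2 0.3820, M+4 0.3677, M+6 0.1180; the largest is M+2.
P(M+2) = C(3,1) × 0.50956^2 × 0.49044^1 = 3 × 0.25965139 × 0.49044 = 0.382030 (base)
P(M) = C(3,0) × 0.50956^3 × 0.49044^0 = 1 × 0.13230796 × 1.0000 = 0.132308
Relative intensity = 0.132308 / 0.382030 × 100 = 34.63

34.63%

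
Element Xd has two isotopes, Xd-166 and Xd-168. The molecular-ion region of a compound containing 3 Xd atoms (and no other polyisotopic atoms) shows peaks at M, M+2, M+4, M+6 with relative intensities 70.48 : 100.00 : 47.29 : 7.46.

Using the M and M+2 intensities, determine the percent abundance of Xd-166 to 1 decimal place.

Write p for the Xd-166 fraction. I(M+2)/I(M) = [C(3,1)·p^2·(1−p)] / p^3 = 3·(1−p)/p = 100.00/70.48 = 1.4188
(1−p)/p = 1.4188/3 = 0.4729  ⇒  p = 1/(1 + 0.4729) = 0.6789
Xd-166: 67.9%, Xd-168: 32.1%.

67.9%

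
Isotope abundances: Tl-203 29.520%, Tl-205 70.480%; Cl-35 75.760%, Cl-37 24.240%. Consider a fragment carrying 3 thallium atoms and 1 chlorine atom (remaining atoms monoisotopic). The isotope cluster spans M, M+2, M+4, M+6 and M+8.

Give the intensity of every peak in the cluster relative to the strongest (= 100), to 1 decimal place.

5.2 : 38.6 : 100.0 : 98.4 : 22.5

Thallium pattern (n=3): 0.02572463 : 0.18425524 : 0.43991564 : 0.35010449
Chlorine pattern (n=1): 0.7576 : 0.2424
Convolve the two distributions (both contribute in 2-u steps):
  M: 0.02572463×0.7576 = 0.019489
  M+2: 0.02572463×0.2424 + 0.18425524×0.7576 = 0.145827
  M+4: 0.18425524×0.2424 + 0.43991564×0.7576 = 0.377944
  M+6: 0.43991564×0.2424 + 0.35010449×0.7576 = 0.371875
  M+8: 0.35010449×0.2424 = 0.084865
Scale to base peak (0.377944) = 100: 5.2 : 38.6 : 100.0 : 98.4 : 22.5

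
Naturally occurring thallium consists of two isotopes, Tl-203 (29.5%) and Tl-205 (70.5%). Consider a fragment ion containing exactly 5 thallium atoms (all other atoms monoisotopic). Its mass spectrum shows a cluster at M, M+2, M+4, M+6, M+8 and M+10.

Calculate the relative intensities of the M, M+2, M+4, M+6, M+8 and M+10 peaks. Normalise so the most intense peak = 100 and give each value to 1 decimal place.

The 5 Tl atoms are independent, so intensities follow the terms of (0.295 + 0.705)^5.
P(M) = 0.295^5 = 0.002234
P(M+2) = 5 × 0.295^4 × 0.705^1 = 0.026696
P(M+4) = 10 × 0.295^3 × 0.705^2 = 0.127598
P(M+6) = 10 × 0.295^2 × 0.705^3 = 0.304938
P(M+8) = 5 × 0.295^1 × 0.705^4 = 0.364375
P(M+10) = 0.705^5 = 0.174159
The M+8 peak is largest (0.364375); scaling to 100 gives 0.6 : 7.3 : 35.0 : 83.7 : 100.0 : 47.8.

0.6 : 7.3 : 35.0 : 83.7 : 100.0 : 47.8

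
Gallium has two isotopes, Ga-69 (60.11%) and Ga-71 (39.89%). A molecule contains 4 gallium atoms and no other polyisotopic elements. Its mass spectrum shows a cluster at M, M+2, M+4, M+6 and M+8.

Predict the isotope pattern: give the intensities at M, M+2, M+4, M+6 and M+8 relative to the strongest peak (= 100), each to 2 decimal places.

Expanding (0.6011 + 0.3989)^4:
P(M) = 0.6011^4 = 0.130553
P(M+2) = 4 × 0.6011^3 × 0.3989^1 = 0.346549
P(M+4) = 6 × 0.6011^2 × 0.3989^2 = 0.344963
P(M+6) = 4 × 0.6011^1 × 0.3989^3 = 0.152616
P(M+8) = 0.3989^4 = 0.025320
The M+2 peak is largest (0.346549); scaling to 100 gives 37.67 : 100.00 : 99.54 : 44.04 : 7.31.

37.67 : 100.00 : 99.54 : 44.04 : 7.31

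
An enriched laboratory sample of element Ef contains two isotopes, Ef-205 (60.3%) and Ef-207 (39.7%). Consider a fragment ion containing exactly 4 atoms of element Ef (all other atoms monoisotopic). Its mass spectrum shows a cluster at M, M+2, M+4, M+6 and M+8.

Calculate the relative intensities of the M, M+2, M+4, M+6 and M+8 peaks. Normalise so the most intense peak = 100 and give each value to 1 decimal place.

38.0 : 100.0 : 98.8 : 43.3 : 7.1

Each Ef atom is independently Ef-205 (p = 0.603) or Ef-207 (q = 0.397); the cluster is the binomial expansion (p + q)^4.
P(M) = 0.603^4 = 0.132212
P(M+2) = 4 × 0.603^3 × 0.397^1 = 0.348179
P(M+4) = 6 × 0.603^2 × 0.397^2 = 0.343848
P(M+6) = 4 × 0.603^1 × 0.397^3 = 0.150921
P(M+8) = 0.397^4 = 0.024841
The M+2 peak is largest (0.348179); scaling to 100 gives 38.0 : 100.0 : 98.8 : 43.3 : 7.1.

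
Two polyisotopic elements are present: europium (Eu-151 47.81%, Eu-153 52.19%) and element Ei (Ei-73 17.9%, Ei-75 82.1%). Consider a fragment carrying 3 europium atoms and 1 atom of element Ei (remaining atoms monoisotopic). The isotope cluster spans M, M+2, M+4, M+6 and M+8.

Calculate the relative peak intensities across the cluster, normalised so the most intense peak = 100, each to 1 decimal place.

Europium pattern (n=3): 0.10928391 : 0.3578871 : 0.39067407 : 0.14215492
Element Ei pattern (n=1): 0.1790 : 0.8210
Convolve the two distributions (both contribute in 2-u steps):
  M: 0.10928391×0.1790 = 0.019562
  M+2: 0.10928391×0.8210 + 0.3578871×0.1790 = 0.153784
  M+4: 0.3578871×0.8210 + 0.39067407×0.1790 = 0.363756
  M+6: 0.39067407×0.8210 + 0.14215492×0.1790 = 0.346189
  M+8: 0.14215492×0.8210 = 0.116709
Scale to base peak (0.363756) = 100: 5.4 : 42.3 : 100.0 : 95.2 : 32.1

5.4 : 42.3 : 100.0 : 95.2 : 32.1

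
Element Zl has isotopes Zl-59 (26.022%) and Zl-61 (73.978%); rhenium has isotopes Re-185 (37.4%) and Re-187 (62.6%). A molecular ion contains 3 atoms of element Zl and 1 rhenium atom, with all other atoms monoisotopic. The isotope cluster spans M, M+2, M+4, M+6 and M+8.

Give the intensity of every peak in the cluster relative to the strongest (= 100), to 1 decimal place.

Element Zl pattern (n=3): 0.01762065 : 0.15028138 : 0.42723527 : 0.40486269
Rhenium pattern (n=1): 0.3740 : 0.6260
Convolve the two distributions (both contribute in 2-u steps):
  M: 0.01762065×0.3740 = 0.006590
  M+2: 0.01762065×0.6260 + 0.15028138×0.3740 = 0.067236
  M+4: 0.15028138×0.6260 + 0.42723527×0.3740 = 0.253862
  M+6: 0.42723527×0.6260 + 0.40486269×0.3740 = 0.418868
  M+8: 0.40486269×0.6260 = 0.253444
Scale to base peak (0.418868) = 100: 1.6 : 16.1 : 60.6 : 100.0 : 60.5

1.6 : 16.1 : 60.6 : 100.0 : 60.5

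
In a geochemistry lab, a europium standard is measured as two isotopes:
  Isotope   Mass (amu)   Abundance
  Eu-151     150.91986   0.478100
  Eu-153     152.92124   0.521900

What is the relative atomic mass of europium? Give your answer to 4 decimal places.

Average mass = Σ (abundance × isotope mass) = 0.478100 × 150.91986 + 0.521900 × 152.92124
= 72.154785 + 79.809595 = 151.964380 amu

151.9644 amu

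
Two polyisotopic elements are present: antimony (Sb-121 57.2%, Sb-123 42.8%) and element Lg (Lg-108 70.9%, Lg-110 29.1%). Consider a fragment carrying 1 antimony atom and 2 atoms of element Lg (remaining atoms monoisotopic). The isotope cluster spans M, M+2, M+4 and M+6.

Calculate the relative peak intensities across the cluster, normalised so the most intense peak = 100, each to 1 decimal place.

Antimony pattern (n=1): 0.5720 : 0.4280
Element Lg pattern (n=2): 0.502681 : 0.412638 : 0.084681
Convolve the two distributions (both contribute in 2-u steps):
  M: 0.5720×0.502681 = 0.287534
  M+2: 0.5720×0.412638 + 0.4280×0.502681 = 0.451176
  M+4: 0.5720×0.084681 + 0.4280×0.412638 = 0.225047
  M+6: 0.4280×0.084681 = 0.036243
Scale to base peak (0.451176) = 100: 63.7 : 100.0 : 49.9 : 8.0

63.7 : 100.0 : 49.9 : 8.0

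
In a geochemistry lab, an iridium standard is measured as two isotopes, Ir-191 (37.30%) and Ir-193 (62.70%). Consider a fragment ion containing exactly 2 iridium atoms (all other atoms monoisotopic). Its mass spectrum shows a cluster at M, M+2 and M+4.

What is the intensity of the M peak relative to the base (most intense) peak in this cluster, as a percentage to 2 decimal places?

29.74%

Term probabilities: M 0.1391, M+2 0.4677, M+4 0.3931. Base peak = M+2.
P(M+2) = C(2,1) × 0.3730^1 × 0.6270^1 = 2 × 0.3730 × 0.6270 = 0.467742 (base)
P(M) = C(2,0) × 0.3730^2 × 0.6270^0 = 1 × 0.139129 × 1.0000 = 0.139129
Relative intensity = 0.139129 / 0.467742 × 100 = 29.74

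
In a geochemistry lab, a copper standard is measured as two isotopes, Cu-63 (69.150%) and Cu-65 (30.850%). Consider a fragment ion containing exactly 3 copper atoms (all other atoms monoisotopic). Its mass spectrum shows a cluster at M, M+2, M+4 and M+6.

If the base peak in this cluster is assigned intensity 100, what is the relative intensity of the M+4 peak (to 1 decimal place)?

Term probabilities: M 0.3307, M+2 0.4425, M+4 0.1974, M+6 0.0294. Base peak = M+2.
P(M+2) = C(3,1) × 0.69150^2 × 0.30850^1 = 3 × 0.47817225 × 0.3085 = 0.442548 (base)
P(M+4) = C(3,2) × 0.69150^1 × 0.30850^2 = 3 × 0.6915 × 0.09517225 = 0.197435
Relative intensity = 0.197435 / 0.442548 × 100 = 44.6

44.6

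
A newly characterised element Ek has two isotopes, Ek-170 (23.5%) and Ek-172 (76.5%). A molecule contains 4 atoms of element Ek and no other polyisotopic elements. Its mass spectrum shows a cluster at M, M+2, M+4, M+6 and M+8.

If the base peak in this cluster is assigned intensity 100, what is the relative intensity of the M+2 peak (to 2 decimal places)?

9.44

(0.235 + 0.765)^4 gives M 0.0030, M+2 0.0397, M+4 0.1939, M+6 0.4208, M+8 0.3425; the largest is M+6.
P(M+6) = C(4,3) × 0.235^1 × 0.765^3 = 4 × 0.2350 × 0.44769713 = 0.420835 (base)
P(M+2) = C(4,1) × 0.235^3 × 0.765^1 = 4 × 0.01297787 × 0.7650 = 0.039712
Relative intensity = 0.039712 / 0.420835 × 100 = 9.44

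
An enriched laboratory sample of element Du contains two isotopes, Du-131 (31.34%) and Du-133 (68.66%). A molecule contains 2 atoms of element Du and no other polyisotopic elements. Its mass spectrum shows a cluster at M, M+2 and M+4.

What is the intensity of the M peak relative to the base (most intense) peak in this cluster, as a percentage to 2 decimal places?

Binomial terms of (0.3134 + 0.6866)^2: M 0.0982, M+2 0.4304, M+4 0.4714 → M+4 is the base peak.
P(M+4) = C(2,2) × 0.3134^0 × 0.6866^2 = 1 × 1.0000 × 0.47141956 = 0.471420 (base)
P(M) = C(2,0) × 0.3134^2 × 0.6866^0 = 1 × 0.09821956 × 1.0000 = 0.098220
Relative intensity = 0.098220 / 0.471420 × 100 = 20.83

20.83%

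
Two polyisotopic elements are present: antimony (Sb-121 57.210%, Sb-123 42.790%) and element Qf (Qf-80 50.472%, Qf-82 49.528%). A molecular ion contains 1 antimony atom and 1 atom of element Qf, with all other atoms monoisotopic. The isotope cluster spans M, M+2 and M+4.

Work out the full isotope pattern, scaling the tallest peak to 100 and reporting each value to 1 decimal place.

57.8 : 100.0 : 42.4

Antimony pattern (n=1): 0.5721 : 0.4279
Element Qf pattern (n=1): 0.50472 : 0.49528
Convolve the two distributions (both contribute in 2-u steps):
  M: 0.5721×0.50472 = 0.288750
  M+2: 0.5721×0.49528 + 0.4279×0.50472 = 0.499319
  M+4: 0.4279×0.49528 = 0.211930
Scale to base peak (0.499319) = 100: 57.8 : 100.0 : 42.4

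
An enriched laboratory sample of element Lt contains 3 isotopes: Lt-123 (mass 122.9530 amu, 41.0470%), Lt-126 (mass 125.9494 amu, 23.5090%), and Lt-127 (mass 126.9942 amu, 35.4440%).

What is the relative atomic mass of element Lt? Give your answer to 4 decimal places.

Weight each isotope mass by its fractional abundance: 0.410470 × 122.9530 + 0.235090 × 125.9494 + 0.354440 × 126.9942
= 50.46852 + 29.60944 + 45.01182 = 125.08978 amu

125.0898 amu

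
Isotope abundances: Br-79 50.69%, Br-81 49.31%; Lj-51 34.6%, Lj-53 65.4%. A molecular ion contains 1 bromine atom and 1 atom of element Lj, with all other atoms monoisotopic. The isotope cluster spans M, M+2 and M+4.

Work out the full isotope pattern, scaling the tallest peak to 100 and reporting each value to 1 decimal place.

Bromine pattern (n=1): 0.5069 : 0.4931
Element Lj pattern (n=1): 0.3460 : 0.6540
Convolve the two distributions (both contribute in 2-u steps):
  M: 0.5069×0.3460 = 0.175387
  M+2: 0.5069×0.6540 + 0.4931×0.3460 = 0.502125
  M+4: 0.4931×0.6540 = 0.322487
Scale to base peak (0.502125) = 100: 34.9 : 100.0 : 64.2

34.9 : 100.0 : 64.2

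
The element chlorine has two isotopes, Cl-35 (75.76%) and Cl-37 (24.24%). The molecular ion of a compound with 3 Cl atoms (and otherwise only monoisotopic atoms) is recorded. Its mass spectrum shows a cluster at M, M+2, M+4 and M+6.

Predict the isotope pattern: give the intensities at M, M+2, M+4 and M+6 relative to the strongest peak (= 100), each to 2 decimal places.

100.00 : 95.99 : 30.71 : 3.28

The 3 Cl atoms are independent, so intensities follow the terms of (0.7576 + 0.2424)^3.
P(M) = 0.7576^3 = 0.434830
P(M+2) = 3 × 0.7576^2 × 0.2424^1 = 0.417382
P(M+4) = 3 × 0.7576^1 × 0.2424^2 = 0.133545
P(M+6) = 0.2424^3 = 0.014243
The M peak is largest (0.434830); scaling to 100 gives 100.00 : 95.99 : 30.71 : 3.28.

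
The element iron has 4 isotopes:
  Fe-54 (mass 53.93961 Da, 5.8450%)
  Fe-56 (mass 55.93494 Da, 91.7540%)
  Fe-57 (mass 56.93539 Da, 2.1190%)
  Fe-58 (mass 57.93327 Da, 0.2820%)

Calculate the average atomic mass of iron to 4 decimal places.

55.8451 Da

The abundance-weighted mean is 0.058450 × 53.93961 + 0.917540 × 55.93494 + 0.021190 × 56.93539 + 0.002820 × 57.93327
= 3.152770 + 51.322545 + 1.206461 + 0.163372 = 55.845148 Da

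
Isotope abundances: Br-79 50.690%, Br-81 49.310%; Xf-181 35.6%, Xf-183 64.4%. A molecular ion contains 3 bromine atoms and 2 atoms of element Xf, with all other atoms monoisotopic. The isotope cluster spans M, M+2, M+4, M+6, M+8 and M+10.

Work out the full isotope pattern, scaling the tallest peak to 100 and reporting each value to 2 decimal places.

Bromine pattern (n=3): 0.13024674 : 0.3801026 : 0.36975457 : 0.11989609
Element Xf pattern (n=2): 0.126736 : 0.458528 : 0.414736
Convolve the two distributions (both contribute in 2-u steps):
  M: 0.13024674×0.126736 = 0.016507
  M+2: 0.13024674×0.458528 + 0.3801026×0.126736 = 0.107894
  M+4: 0.13024674×0.414736 + 0.3801026×0.458528 + 0.36975457×0.126736 = 0.275167
  M+6: 0.3801026×0.414736 + 0.36975457×0.458528 + 0.11989609×0.126736 = 0.342380
  M+8: 0.36975457×0.414736 + 0.11989609×0.458528 = 0.208326
  M+10: 0.11989609×0.414736 = 0.049725
Scale to base peak (0.342380) = 100: 4.82 : 31.51 : 80.37 : 100.00 : 60.85 : 14.52

4.82 : 31.51 : 80.37 : 100.00 : 60.85 : 14.52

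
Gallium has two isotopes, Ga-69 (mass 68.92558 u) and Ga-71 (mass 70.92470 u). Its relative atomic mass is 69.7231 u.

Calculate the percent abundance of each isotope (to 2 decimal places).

Ga-69: 60.11%, Ga-71: 39.89%

Let x be the fractional abundance of Ga-69; then Ga-71 has abundance 1 − x.
68.92558·x + 70.92470·(1 − x) = 69.7231
(68.92558 − 70.92470)·x = 69.7231 − 70.92470
x = -1.20160 / -1.99912 = 0.60106 → 60.11% Ga-69, 39.89% Ga-71.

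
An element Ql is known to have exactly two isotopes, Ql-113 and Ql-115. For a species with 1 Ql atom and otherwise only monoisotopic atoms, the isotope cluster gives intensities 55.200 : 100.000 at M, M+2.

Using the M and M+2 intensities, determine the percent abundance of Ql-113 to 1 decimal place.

35.6%

Let p = fractional abundance of Ql-113. I(M+2)/I(M) = [C(1,1)·p^0·(1−p)] / p^1 = 1·(1−p)/p = 100.000/55.200 = 1.8116
(1−p)/p = 1.8116/1 = 1.8116  ⇒  p = 1/(1 + 1.8116) = 0.3557
Ql-113: 35.6%, Ql-115: 64.4%.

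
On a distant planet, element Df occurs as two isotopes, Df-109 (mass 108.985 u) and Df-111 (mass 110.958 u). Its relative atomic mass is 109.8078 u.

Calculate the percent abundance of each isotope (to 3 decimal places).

Df-109: 58.297%, Df-111: 41.703%

Writing the weighted mean with unknown fraction x of Df-109:
108.985·x + 110.958·(1 − x) = 109.8078
(108.985 − 110.958)·x = 109.8078 − 110.958
x = -1.1502 / -1.973 = 0.58297 → 58.297% Df-109, 41.703% Df-111.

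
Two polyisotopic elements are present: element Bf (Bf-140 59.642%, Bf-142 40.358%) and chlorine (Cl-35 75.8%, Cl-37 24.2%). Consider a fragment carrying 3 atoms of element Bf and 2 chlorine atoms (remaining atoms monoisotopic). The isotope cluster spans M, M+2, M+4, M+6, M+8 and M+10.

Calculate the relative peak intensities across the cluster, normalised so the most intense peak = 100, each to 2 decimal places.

Element Bf pattern (n=3): 0.21215662 : 0.43068058 : 0.29142897 : 0.06573383
Chlorine pattern (n=2): 0.574564 : 0.366872 : 0.058564
Convolve the two distributions (both contribute in 2-u steps):
  M: 0.21215662×0.574564 = 0.121898
  M+2: 0.21215662×0.366872 + 0.43068058×0.574564 = 0.325288
  M+4: 0.21215662×0.058564 + 0.43068058×0.366872 + 0.29142897×0.574564 = 0.337874
  M+6: 0.43068058×0.058564 + 0.29142897×0.366872 + 0.06573383×0.574564 = 0.169908
  M+8: 0.29142897×0.058564 + 0.06573383×0.366872 = 0.041183
  M+10: 0.06573383×0.058564 = 0.003850
Scale to base peak (0.337874) = 100: 36.08 : 96.27 : 100.00 : 50.29 : 12.19 : 1.14

36.08 : 96.27 : 100.00 : 50.29 : 12.19 : 1.14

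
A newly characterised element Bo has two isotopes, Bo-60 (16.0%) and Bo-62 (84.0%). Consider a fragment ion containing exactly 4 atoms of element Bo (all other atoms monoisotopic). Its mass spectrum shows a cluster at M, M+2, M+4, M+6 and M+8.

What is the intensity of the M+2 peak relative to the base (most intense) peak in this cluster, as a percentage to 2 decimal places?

Binomial terms of (0.160 + 0.840)^4: M 0.0007, M+2 0.0138, M+4 0.1084, M+6 0.3793, M+8 0.4979 → M+8 is the base peak.
P(M+8) = C(4,4) × 0.160^0 × 0.840^4 = 1 × 1.0000 × 0.49787136 = 0.497871 (base)
P(M+2) = C(4,1) × 0.160^3 × 0.840^1 = 4 × 0.004096 × 0.8400 = 0.013763
Relative intensity = 0.013763 / 0.497871 × 100 = 2.76

2.76%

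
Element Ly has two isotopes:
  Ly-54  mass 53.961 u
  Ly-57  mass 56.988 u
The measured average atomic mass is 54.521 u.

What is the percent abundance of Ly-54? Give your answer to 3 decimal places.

With x = fraction of Ly-54 (so Ly-57 is 1 − x):
53.961·x + 56.988·(1 − x) = 54.521
(53.961 − 56.988)·x = 54.521 − 56.988
x = -2.467 / -3.027 = 0.81500 → 81.500% Ly-54, 18.500% Ly-57.

81.500%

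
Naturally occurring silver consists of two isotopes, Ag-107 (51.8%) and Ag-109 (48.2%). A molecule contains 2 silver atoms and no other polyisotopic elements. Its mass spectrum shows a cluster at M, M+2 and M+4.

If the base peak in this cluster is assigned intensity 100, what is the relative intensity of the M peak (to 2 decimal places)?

53.73

Binomial terms of (0.518 + 0.482)^2: M 0.2683, M+2 0.4994, M+4 0.2323 → M+2 is the base peak.
P(M+2) = C(2,1) × 0.518^1 × 0.482^1 = 2 × 0.5180 × 0.4820 = 0.499352 (base)
P(M) = C(2,0) × 0.518^2 × 0.482^0 = 1 × 0.268324 × 1.0000 = 0.268324
Relative intensity = 0.268324 / 0.499352 × 100 = 53.73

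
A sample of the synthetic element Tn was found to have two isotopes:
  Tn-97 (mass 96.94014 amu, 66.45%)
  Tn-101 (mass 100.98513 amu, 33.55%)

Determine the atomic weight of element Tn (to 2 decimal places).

Average mass = Σ (abundance × isotope mass) = 0.6645 × 96.94014 + 0.3355 × 100.98513
= 64.416723 + 33.880511 = 98.297234 amu

98.30 amu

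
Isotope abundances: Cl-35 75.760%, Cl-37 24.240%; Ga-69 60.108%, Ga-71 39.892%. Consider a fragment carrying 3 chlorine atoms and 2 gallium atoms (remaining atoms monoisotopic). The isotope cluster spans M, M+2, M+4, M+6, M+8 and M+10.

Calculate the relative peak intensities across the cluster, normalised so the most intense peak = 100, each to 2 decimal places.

43.72 : 100.00 : 88.39 : 37.74 : 7.82 : 0.63

Chlorine pattern (n=3): 0.4348304 : 0.41738208 : 0.13354464 : 0.01424288
Gallium pattern (n=2): 0.36129717 : 0.47956567 : 0.15913717
Convolve the two distributions (both contribute in 2-u steps):
  M: 0.4348304×0.36129717 = 0.157103
  M+2: 0.4348304×0.47956567 + 0.41738208×0.36129717 = 0.359329
  M+4: 0.4348304×0.15913717 + 0.41738208×0.47956567 + 0.13354464×0.36129717 = 0.317609
  M+6: 0.41738208×0.15913717 + 0.13354464×0.47956567 + 0.01424288×0.36129717 = 0.135610
  M+8: 0.13354464×0.15913717 + 0.01424288×0.47956567 = 0.028082
  M+10: 0.01424288×0.15913717 = 0.002267
Scale to base peak (0.359329) = 100: 43.72 : 100.00 : 88.39 : 37.74 : 7.82 : 0.63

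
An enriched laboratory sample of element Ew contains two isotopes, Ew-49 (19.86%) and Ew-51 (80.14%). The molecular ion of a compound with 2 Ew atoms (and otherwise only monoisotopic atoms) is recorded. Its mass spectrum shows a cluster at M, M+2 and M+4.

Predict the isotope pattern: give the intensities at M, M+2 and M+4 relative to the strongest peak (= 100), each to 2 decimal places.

6.14 : 49.56 : 100.00

Each Ew atom is independently Ew-49 (p = 0.1986) or Ew-51 (q = 0.8014); the cluster is the binomial expansion (p + q)^2.
P(M) = 0.1986^2 = 0.039442
P(M+2) = 2 × 0.1986^1 × 0.8014^1 = 0.318316
P(M+4) = 0.8014^2 = 0.642242
The M+4 peak is largest (0.642242); scaling to 100 gives 6.14 : 49.56 : 100.00.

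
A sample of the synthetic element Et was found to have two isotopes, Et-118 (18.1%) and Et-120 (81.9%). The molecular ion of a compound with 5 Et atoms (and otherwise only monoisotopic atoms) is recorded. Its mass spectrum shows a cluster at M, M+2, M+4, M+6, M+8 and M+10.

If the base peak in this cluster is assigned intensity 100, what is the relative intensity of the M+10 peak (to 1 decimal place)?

90.5

Binomial terms of (0.181 + 0.819)^5: M 0.0002, M+2 0.0044, M+4 0.0398, M+6 0.1800, M+8 0.4072, M+10 0.3685 → M+8 is the base peak.
P(M+8) = C(5,4) × 0.181^1 × 0.819^4 = 5 × 0.1810 × 0.44992032 = 0.407178 (base)
P(M+10) = C(5,5) × 0.181^0 × 0.819^5 = 1 × 1.0000 × 0.36848474 = 0.368485
Relative intensity = 0.368485 / 0.407178 × 100 = 90.5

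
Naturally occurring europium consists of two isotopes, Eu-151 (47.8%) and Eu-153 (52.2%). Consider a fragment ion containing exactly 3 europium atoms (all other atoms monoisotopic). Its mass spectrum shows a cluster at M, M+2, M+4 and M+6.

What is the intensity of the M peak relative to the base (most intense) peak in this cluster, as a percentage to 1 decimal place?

28.0%

(0.478 + 0.522)^3 gives M 0.1092, M+2 0.3578, M+4 0.3907, M+6 0.1422; the largest is M+4.
P(M+4) = C(3,2) × 0.478^1 × 0.522^2 = 3 × 0.4780 × 0.272484 = 0.390742 (base)
P(M) = C(3,0) × 0.478^3 × 0.522^0 = 1 × 0.10921535 × 1.0000 = 0.109215
Relative intensity = 0.109215 / 0.390742 × 100 = 28.0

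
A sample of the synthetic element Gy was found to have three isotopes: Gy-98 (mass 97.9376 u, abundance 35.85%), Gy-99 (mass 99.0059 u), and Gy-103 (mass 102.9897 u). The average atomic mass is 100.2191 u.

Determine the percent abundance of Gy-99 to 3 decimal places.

Let x and y be the fractions of Gy-99 and Gy-103. Then x + y = 1 − 0.3585 = 0.6415 and 99.0059x + 102.9897y = 100.2191 − 0.3585×97.9376 = 65.1084704.
Substituting: 99.0059x + 102.9897(0.6415 − x) = 65.1084704
(99.0059 − 102.9897)x = -0.95942215  ⇒  x = 0.24083, y = 0.40067
Gy-99: 24.083%, Gy-103: 40.067%.

24.083%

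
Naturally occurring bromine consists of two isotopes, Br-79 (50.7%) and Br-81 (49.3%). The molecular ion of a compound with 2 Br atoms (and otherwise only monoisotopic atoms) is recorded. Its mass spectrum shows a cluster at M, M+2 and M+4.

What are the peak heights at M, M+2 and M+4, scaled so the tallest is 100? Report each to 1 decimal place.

51.4 : 100.0 : 48.6

The 2 Br atoms are independent, so intensities follow the terms of (0.507 + 0.493)^2.
P(M) = 0.507^2 = 0.257049
P(M+2) = 2 × 0.507^1 × 0.493^1 = 0.499902
P(M+4) = 0.493^2 = 0.243049
The M+2 peak is largest (0.499902); scaling to 100 gives 51.4 : 100.0 : 48.6.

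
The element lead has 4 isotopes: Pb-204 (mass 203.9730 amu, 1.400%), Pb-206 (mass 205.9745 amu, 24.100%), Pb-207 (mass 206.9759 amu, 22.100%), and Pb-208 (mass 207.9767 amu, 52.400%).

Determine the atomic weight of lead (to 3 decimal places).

207.217 amu

Average mass = Σ (abundance × isotope mass) = 0.01400 × 203.9730 + 0.24100 × 205.9745 + 0.22100 × 206.9759 + 0.52400 × 207.9767
= 2.85562 + 49.63985 + 45.74167 + 108.97979 = 207.21693 amu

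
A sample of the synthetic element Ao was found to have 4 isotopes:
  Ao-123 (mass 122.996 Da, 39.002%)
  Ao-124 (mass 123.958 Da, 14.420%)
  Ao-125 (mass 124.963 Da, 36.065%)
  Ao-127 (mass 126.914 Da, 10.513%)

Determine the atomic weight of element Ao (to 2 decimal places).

Ar = Σ fᵢ·mᵢ = 0.39002 × 122.996 + 0.14420 × 123.958 + 0.36065 × 124.963 + 0.10513 × 126.914
= 47.9709 + 17.8747 + 45.0679 + 13.3425 = 124.2560 Da

124.26 Da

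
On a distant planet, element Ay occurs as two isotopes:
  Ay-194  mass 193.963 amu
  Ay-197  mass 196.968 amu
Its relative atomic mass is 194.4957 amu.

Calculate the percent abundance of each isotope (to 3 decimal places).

Ay-194: 82.273%, Ay-197: 17.727%

With x = fraction of Ay-194 (so Ay-197 is 1 − x):
193.963·x + 196.968·(1 − x) = 194.4957
(193.963 − 196.968)·x = 194.4957 − 196.968
x = -2.4723 / -3.005 = 0.82273 → 82.273% Ay-194, 17.727% Ay-197.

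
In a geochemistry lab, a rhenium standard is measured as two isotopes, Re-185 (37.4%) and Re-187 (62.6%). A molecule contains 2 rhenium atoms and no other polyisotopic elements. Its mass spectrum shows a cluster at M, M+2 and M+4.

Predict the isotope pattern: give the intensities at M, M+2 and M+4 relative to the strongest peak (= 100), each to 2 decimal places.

The 2 Re atoms are independent, so intensities follow the terms of (0.374 + 0.626)^2.
P(M) = 0.374^2 = 0.139876
P(M+2) = 2 × 0.374^1 × 0.626^1 = 0.468248
P(M+4) = 0.626^2 = 0.391876
The M+2 peak is largest (0.468248); scaling to 100 gives 29.87 : 100.00 : 83.69.

29.87 : 100.00 : 83.69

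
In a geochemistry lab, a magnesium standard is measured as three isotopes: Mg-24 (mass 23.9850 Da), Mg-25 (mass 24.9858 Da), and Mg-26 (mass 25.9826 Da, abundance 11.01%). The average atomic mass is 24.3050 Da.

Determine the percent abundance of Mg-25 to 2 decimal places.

10.00%

Let x and y be the fractions of Mg-24 and Mg-25. Then x + y = 1 − 0.1101 = 0.8899 and 23.9850x + 24.9858y = 24.3050 − 0.1101×25.9826 = 21.44431574.
Substituting: 23.9850x + 24.9858(0.8899 − x) = 21.44431574
(23.9850 − 24.9858)x = -0.79054768  ⇒  x = 0.78992, y = 0.09998
Mg-24: 78.99%, Mg-25: 10.00%.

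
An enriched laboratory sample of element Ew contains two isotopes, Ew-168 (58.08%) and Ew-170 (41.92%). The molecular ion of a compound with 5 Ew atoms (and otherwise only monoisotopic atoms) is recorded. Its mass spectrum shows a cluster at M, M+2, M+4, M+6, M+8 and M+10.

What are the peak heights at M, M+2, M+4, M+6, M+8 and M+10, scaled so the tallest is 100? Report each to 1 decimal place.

19.2 : 69.3 : 100.0 : 72.2 : 26.0 : 3.8

Expanding (0.5808 + 0.4192)^5:
P(M) = 0.5808^5 = 0.066090
P(M+2) = 5 × 0.5808^4 × 0.4192^1 = 0.238505
P(M+4) = 10 × 0.5808^3 × 0.4192^2 = 0.344288
P(M+6) = 10 × 0.5808^2 × 0.4192^3 = 0.248495
P(M+8) = 5 × 0.5808^1 × 0.4192^4 = 0.089677
P(M+10) = 0.4192^5 = 0.012945
The M+4 peak is largest (0.344288); scaling to 100 gives 19.2 : 69.3 : 100.0 : 72.2 : 26.0 : 3.8.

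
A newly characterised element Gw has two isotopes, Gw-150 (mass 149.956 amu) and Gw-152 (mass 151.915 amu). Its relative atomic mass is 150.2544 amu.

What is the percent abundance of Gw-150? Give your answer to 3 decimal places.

Let x be the fractional abundance of Gw-150; then Gw-152 has abundance 1 − x.
149.956·x + 151.915·(1 − x) = 150.2544
(149.956 − 151.915)·x = 150.2544 − 151.915
x = -1.6606 / -1.959 = 0.84768 → 84.768% Gw-150, 15.232% Gw-152.

84.768%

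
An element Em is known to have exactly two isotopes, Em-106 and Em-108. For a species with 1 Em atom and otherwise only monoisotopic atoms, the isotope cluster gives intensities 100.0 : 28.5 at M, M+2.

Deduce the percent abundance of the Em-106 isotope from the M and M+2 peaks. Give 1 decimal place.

If p is the fraction of Em that is Em-106, then I(M+2)/I(M) = [C(1,1)·p^0·(1−p)] / p^1 = 1·(1−p)/p = 28.5/100.0 = 0.2850
(1−p)/p = 0.2850/1 = 0.2850  ⇒  p = 1/(1 + 0.2850) = 0.7782
Em-106: 77.8%, Em-108: 22.2%.

77.8%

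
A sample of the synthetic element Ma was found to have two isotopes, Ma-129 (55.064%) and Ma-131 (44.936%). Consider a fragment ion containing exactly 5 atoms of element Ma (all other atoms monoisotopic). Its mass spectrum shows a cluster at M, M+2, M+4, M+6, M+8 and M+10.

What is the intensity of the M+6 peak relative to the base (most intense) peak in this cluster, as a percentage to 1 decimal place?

81.6%

(0.55064 + 0.44936)^5 gives M 0.0506, M+2 0.2066, M+4 0.3371, M+6 0.2751, M+8 0.1123, M+10 0.0183; the largest is M+4.
P(M+4) = C(5,2) × 0.55064^3 × 0.44936^2 = 10 × 0.16695648 × 0.20192441 = 0.337126 (base)
P(M+6) = C(5,3) × 0.55064^2 × 0.44936^3 = 10 × 0.30320441 × 0.09073675 = 0.275118
Relative intensity = 0.275118 / 0.337126 × 100 = 81.6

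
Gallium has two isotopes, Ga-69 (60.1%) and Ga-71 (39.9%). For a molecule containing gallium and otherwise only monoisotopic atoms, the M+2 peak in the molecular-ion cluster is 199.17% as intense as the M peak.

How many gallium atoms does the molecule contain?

3

The M+2/M ratio from n Ga atoms is n · q/p = n · 0.399/0.601.
n = 1.9917 × 0.601/0.399 = 3.00 ≈ 3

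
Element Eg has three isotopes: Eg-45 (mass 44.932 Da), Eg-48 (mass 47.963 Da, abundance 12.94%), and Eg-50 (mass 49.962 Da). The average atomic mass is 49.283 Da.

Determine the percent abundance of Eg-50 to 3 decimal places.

Let x and y be the fractions of Eg-45 and Eg-50. Then x + y = 1 − 0.1294 = 0.8706 and 44.932x + 49.962y = 49.283 − 0.1294×47.963 = 43.0765878.
Substituting: 44.932x + 49.962(0.8706 − x) = 43.0765878
(44.932 − 49.962)x = -0.4203294  ⇒  x = 0.08356, y = 0.78704
Eg-45: 8.356%, Eg-50: 78.704%.

78.704%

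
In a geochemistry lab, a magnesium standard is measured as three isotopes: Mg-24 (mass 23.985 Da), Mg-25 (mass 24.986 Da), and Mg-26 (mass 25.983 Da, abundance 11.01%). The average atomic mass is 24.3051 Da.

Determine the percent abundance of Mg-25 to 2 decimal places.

The remaining 88.99% is split between Mg-24 (fraction x) and Mg-25 (fraction 0.8899 − x).
Substituting: 23.985x + 24.986(0.8899 − x) = 21.4443717
(23.985 − 24.986)x = -0.7906697  ⇒  x = 0.78988, y = 0.10002
Mg-24: 78.99%, Mg-25: 10.00%.

10.00%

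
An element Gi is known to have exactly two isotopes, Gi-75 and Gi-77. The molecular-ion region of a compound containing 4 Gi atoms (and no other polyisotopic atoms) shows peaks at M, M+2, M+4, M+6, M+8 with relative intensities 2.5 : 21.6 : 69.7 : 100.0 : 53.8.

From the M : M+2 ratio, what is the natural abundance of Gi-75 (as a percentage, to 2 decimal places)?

31.65%

If p is the fraction of Gi that is Gi-75, then I(M+2)/I(M) = [C(4,1)·p^3·(1−p)] / p^4 = 4·(1−p)/p = 21.6/2.5 = 8.6400
(1−p)/p = 8.6400/4 = 2.1600  ⇒  p = 1/(1 + 2.1600) = 0.3165
Gi-75: 31.65%, Gi-77: 68.35%.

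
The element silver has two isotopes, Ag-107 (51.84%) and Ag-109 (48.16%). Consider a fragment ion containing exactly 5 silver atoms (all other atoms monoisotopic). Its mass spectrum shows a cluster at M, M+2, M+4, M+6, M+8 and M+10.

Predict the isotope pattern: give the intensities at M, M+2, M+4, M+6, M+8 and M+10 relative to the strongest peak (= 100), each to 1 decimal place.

The 5 Ag atoms are independent, so intensities follow the terms of (0.5184 + 0.4816)^5.
P(M) = 0.5184^5 = 0.037439
P(M+2) = 5 × 0.5184^4 × 0.4816^1 = 0.173907
P(M+4) = 10 × 0.5184^3 × 0.4816^2 = 0.323123
P(M+6) = 10 × 0.5184^2 × 0.4816^3 = 0.300185
P(M+8) = 5 × 0.5184^1 × 0.4816^4 = 0.139438
P(M+10) = 0.4816^5 = 0.025908
The M+4 peak is largest (0.323123); scaling to 100 gives 11.6 : 53.8 : 100.0 : 92.9 : 43.2 : 8.0.

11.6 : 53.8 : 100.0 : 92.9 : 43.2 : 8.0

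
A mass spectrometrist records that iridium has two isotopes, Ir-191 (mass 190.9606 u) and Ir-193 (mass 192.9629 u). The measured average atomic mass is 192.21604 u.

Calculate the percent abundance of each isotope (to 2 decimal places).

Ir-191: 37.30%, Ir-193: 62.70%

With x = fraction of Ir-191 (so Ir-193 is 1 − x):
190.9606·x + 192.9629·(1 − x) = 192.21604
(190.9606 − 192.9629)·x = 192.21604 − 192.9629
x = -0.74686 / -2.0023 = 0.37300 → 37.30% Ir-191, 62.70% Ir-193.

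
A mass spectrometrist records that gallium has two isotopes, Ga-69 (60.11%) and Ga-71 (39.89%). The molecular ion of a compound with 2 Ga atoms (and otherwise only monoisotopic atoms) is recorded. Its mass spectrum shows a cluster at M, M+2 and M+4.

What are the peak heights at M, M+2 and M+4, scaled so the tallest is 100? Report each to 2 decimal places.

75.34 : 100.00 : 33.18

Each Ga atom is independently Ga-69 (p = 0.6011) or Ga-71 (q = 0.3989); the cluster is the binomial expansion (p + q)^2.
P(M) = 0.6011^2 = 0.361321
P(M+2) = 2 × 0.6011^1 × 0.3989^1 = 0.479558
P(M+4) = 0.3989^2 = 0.159121
The M+2 peak is largest (0.479558); scaling to 100 gives 75.34 : 100.00 : 33.18.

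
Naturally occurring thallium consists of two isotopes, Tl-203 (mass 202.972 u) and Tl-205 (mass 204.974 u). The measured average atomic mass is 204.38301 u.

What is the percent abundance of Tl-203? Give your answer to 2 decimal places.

29.52%

With x = fraction of Tl-203 (so Tl-205 is 1 − x):
202.972·x + 204.974·(1 − x) = 204.38301
(202.972 − 204.974)·x = 204.38301 − 204.974
x = -0.59099 / -2.002 = 0.29520 → 29.52% Tl-203, 70.48% Tl-205.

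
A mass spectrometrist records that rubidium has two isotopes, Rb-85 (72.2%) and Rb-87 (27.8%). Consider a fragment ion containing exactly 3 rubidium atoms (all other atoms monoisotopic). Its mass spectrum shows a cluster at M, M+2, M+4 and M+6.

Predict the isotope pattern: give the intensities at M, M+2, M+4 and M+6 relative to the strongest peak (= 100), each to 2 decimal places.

86.57 : 100.00 : 38.50 : 4.94

Expanding (0.722 + 0.278)^3:
P(M) = 0.722^3 = 0.376367
P(M+2) = 3 × 0.722^2 × 0.278^1 = 0.434751
P(M+4) = 3 × 0.722^1 × 0.278^2 = 0.167397
P(M+6) = 0.278^3 = 0.021485
The M+2 peak is largest (0.434751); scaling to 100 gives 86.57 : 100.00 : 38.50 : 4.94.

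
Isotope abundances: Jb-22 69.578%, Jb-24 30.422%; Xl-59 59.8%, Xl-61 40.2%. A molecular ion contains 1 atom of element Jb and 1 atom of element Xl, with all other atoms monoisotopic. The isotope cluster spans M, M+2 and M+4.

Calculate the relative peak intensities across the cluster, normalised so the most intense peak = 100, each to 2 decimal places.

90.13 : 100.00 : 26.49

Element Jb pattern (n=1): 0.69578 : 0.30422
Element Xl pattern (n=1): 0.5980 : 0.4020
Convolve the two distributions (both contribute in 2-u steps):
  M: 0.69578×0.5980 = 0.416076
  M+2: 0.69578×0.4020 + 0.30422×0.5980 = 0.461627
  M+4: 0.30422×0.4020 = 0.122296
Scale to base peak (0.461627) = 100: 90.13 : 100.00 : 26.49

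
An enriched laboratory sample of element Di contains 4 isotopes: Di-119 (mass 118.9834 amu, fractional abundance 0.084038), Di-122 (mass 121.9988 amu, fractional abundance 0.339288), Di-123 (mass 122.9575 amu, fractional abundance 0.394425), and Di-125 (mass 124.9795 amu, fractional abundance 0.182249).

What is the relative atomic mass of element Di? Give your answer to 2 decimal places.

122.67 amu

Weight each isotope mass by its fractional abundance: 0.084038 × 118.9834 + 0.339288 × 121.9988 + 0.394425 × 122.9575 + 0.182249 × 124.9795
= 9.99913 + 41.39273 + 48.49751 + 22.77739 = 122.66676 amu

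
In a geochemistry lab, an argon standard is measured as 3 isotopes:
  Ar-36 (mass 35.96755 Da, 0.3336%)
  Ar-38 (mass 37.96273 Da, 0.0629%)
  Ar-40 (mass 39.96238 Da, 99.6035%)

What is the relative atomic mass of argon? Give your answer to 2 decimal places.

The abundance-weighted mean is 0.003336 × 35.96755 + 0.000629 × 37.96273 + 0.996035 × 39.96238
= 0.119988 + 0.023879 + 39.803929 = 39.947796 Da

39.95 Da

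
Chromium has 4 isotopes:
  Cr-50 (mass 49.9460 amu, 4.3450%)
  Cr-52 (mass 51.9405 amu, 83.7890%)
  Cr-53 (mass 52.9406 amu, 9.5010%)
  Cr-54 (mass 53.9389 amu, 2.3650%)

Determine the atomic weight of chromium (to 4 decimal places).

Ar = Σ fᵢ·mᵢ = 0.043450 × 49.9460 + 0.837890 × 51.9405 + 0.095010 × 52.9406 + 0.023650 × 53.9389
= 2.17015 + 43.52043 + 5.02989 + 1.27565 = 51.99612 amu

51.9961 amu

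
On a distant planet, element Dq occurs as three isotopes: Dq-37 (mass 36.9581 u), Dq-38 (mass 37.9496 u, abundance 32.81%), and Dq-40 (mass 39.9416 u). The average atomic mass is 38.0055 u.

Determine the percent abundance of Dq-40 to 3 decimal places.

The remaining 67.19% is split between Dq-37 (fraction x) and Dq-40 (fraction 0.6719 − x).
Substituting: 36.9581x + 39.9416(0.6719 − x) = 25.55423624
(36.9581 − 39.9416)x = -1.2825248  ⇒  x = 0.42987, y = 0.24203
Dq-37: 42.987%, Dq-40: 24.203%.

24.203%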